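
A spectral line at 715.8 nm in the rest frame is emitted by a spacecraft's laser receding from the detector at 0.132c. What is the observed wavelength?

Relativistic Doppler for wavelength: λ' = λ₀ · √((1 + β)/(1 − β)).
λ' = 715.8 × √(1.1320/0.8680) = 715.8 × 1.14199 ≈ 817.4 nm.

817.4 nm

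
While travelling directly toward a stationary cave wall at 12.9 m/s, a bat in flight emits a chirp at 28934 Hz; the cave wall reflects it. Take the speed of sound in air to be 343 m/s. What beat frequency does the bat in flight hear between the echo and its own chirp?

2261 Hz

The cave wall receives the sound from a moving source: f₁ = f₀ · v/(v − v_e) = 28934 × 343/330.1 ≈ 30065 Hz.
On the return leg the bat in flight is a moving observer: f₂ = f₁ · (v + v_e)/v = 30065 × 355.9/343 ≈ 31195 Hz.
Beat against the emitted tone: |f₂ − f₀| = 2v_e·f₀/(v − v_e) = 2 × 12.9 × 28934/330.1 ≈ 2261 Hz.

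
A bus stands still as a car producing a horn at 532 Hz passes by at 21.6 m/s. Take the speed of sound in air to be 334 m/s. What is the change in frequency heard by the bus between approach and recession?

Approaching: f₁ = f · v/(v − v_s) = 532 × 334/312.4 ≈ 568.8 Hz.
Receding: f₂ = f · v/(v + v_s) = 532 × 334/355.6 ≈ 499.7 Hz.
Drop: f₁ − f₂ = 2f·v·v_s/(v² − v_s²) = 2 × 532 × 334 × 21.6/(334² − 21.6²) ≈ 69.1 Hz.

69.1 Hz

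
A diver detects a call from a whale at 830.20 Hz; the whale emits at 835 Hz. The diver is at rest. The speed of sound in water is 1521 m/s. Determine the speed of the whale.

f' < f, so the whale is receding.
f' = f · v/(v + v_s) ⇒ v_s = v · |1 − f/f'|.
v_s = 1521 × |1 − 835/830.20| = 1521 × 0.005782 ≈ 8.8 m/s.

8.8 m/s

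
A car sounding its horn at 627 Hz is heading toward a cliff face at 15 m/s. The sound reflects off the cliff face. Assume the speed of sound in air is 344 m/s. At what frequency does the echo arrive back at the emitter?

The cliff face receives the sound from a moving source: f₁ = f₀ · v/(v − v_e) = 627 × 344/329 ≈ 656 Hz.
On the return leg the car is a moving observer: f₂ = f₁ · (v + v_e)/v = 656 × 359/344 ≈ 684 Hz.

684 Hz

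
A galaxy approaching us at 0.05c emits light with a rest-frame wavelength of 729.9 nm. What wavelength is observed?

694.3 nm

Relativistic Doppler for wavelength: λ' = λ₀ · √((1 − β)/(1 + β)).
λ' = 729.9 × √(0.9500/1.0500) = 729.9 × 0.95119 ≈ 694.3 nm.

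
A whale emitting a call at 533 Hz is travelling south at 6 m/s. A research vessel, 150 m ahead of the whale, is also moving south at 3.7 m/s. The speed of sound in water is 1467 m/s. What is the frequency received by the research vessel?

534 Hz

The research vessel is ahead, so the whale is moving toward it while the research vessel is moving away from the whale.
With source approaching and observer receding, f' = f · (v − v_o)/(v − v_s).
f' = 533 × (1467 − 3.7)/(1467 − 6) = 533 × 1463.3/1461 ≈ 534 Hz.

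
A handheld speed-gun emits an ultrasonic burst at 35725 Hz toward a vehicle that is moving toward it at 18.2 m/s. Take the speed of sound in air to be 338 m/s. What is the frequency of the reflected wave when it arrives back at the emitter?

39791 Hz

At the vehicle (a moving observer), f₁ = f₀ · (v + u)/v = 35725 × 356.2/338 ≈ 37649 Hz.
On reflection it acts as a source moving toward the stationary detector: f₂ = f₁ · v/(v − u) = 37649 × 338/319.8 ≈ 39791 Hz.
Equivalently f₂ = f₀ · (v + u)/(v − u).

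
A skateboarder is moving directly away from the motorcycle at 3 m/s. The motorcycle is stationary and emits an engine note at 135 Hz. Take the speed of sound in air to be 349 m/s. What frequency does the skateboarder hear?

134 Hz

Only the observer moves, away from the source, so f' = f · (v − v_o)/v.
f' = 135 × (349 − 3)/349 = 135 × 346/349 ≈ 134 Hz.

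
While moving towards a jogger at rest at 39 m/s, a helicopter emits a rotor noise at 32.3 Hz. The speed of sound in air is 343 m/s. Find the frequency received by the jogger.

Moving source, stationary observer: f' = f · v/(v − v_s) since the source is approaching.
f' = 32.3 × 343/(343 − 39) = 32.3 × 343/304 ≈ 36.4 Hz.

36.4 Hz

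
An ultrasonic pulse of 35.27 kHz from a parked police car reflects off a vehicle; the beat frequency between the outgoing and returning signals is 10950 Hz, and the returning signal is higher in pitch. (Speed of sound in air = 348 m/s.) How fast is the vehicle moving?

Double Doppler shift off a moving reflector: f₂ = f₀ · (v + u)/(v − u) (u > 0 toward emitter).
Returning signal is higher, so f₂ = f₀ + Δf = 35270 + 10950 = 46220 Hz.
Rearranging, u = v · (f₂ − f₀)/(f₂ + f₀) = 348 × 10950/81490 ≈ 47 m/s.
So the vehicle is moving at 47 m/s toward the emitter.

47 m/s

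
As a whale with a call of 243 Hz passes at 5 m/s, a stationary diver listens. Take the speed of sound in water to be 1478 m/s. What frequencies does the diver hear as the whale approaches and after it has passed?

Approaching: f₁ = f · v/(v − v_s) = 243 × 1478/1473 ≈ 244 Hz.
Receding: f₂ = f · v/(v + v_s) = 243 × 1478/1483 ≈ 242 Hz.

244 Hz approaching; 242 Hz receding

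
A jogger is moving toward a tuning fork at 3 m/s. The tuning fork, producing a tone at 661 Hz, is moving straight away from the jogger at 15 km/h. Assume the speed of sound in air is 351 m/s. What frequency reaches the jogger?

15 km/h = 4.167 m/s.
With source receding and observer approaching, f' = f · (v + v_o)/(v + v_s).
f' = 661 × (351 + 3)/(351 + 4.167) = 661 × 354/355.17 ≈ 659 Hz.

659 Hz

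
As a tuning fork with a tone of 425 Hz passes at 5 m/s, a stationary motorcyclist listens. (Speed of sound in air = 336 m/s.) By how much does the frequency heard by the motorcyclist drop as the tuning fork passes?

12.7 Hz

Approaching: f₁ = f · v/(v − v_s) = 425 × 336/331 ≈ 431.4 Hz.
Receding: f₂ = f · v/(v + v_s) = 425 × 336/341 ≈ 418.8 Hz.
Drop: f₁ − f₂ = 2f·v·v_s/(v² − v_s²) = 2 × 425 × 336 × 5/(336² − 5²) ≈ 12.7 Hz.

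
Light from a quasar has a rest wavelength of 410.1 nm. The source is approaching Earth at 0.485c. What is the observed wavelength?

Relativistic Doppler for wavelength: λ' = λ₀ · √((1 − β)/(1 + β)).
λ' = 410.1 × √(0.5150/1.4850) = 410.1 × 0.58890 ≈ 241.5 nm.

241.5 nm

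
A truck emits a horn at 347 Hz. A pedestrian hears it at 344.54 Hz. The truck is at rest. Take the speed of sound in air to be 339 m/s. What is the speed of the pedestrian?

f' < f, so the pedestrian is receding.
f' = f · (v − v_o)/v ⇒ v_o = v · |f'/f − 1|.
v_o = 339 × |344.54/347 − 1| = 339 × 0.007089 ≈ 2.40 m/s.

2.40 m/s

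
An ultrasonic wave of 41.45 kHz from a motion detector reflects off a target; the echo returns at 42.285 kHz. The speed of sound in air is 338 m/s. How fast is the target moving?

Double Doppler shift off a moving reflector: f₂ = f₀ · (v + u)/(v − u) (u > 0 toward emitter).
Rearranging, u = v · (f₂ − f₀)/(f₂ + f₀) = 338 × 0.835/83.735 ≈ 3.4 m/s.
So the target is moving at 3.4 m/s toward the emitter.

3.4 m/s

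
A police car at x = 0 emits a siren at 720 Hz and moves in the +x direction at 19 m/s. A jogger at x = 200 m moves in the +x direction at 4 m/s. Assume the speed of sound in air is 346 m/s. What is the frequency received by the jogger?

753 Hz

The observer lies on the +x side, so the source is heading toward the observer and the observer is heading away from the source.
With source approaching and observer receding, f' = f · (v − v_o)/(v − v_s).
f' = 720 × (346 − 4)/(346 − 19) = 720 × 342/327 ≈ 753 Hz.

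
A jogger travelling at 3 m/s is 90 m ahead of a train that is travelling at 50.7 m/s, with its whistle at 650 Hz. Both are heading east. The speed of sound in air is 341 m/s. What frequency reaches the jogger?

The jogger is ahead, so the train is moving toward it while the jogger is moving away from the train.
With source approaching and observer receding, f' = f · (v − v_o)/(v − v_s).
f' = 650 × (341 − 3)/(341 − 50.7) = 650 × 338/290.3 ≈ 757 Hz.

757 Hz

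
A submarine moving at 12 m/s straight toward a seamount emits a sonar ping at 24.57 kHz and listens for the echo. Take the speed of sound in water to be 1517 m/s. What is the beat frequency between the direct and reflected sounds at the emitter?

392 Hz

The seamount receives the sound from a moving source: f₁ = f₀ · v/(v − v_e) = 24.57 × 1517/1505 ≈ 24.766 kHz.
On the return leg the submarine is a moving observer: f₂ = f₁ · (v + v_e)/v = 24.766 × 1529/1517 ≈ 24.962 kHz.
Beat against the emitted tone (with f₀ = 24570 Hz): |f₂ − f₀| = 2v_e·f₀/(v − v_e) = 2 × 12 × 24570/1505 ≈ 392 Hz.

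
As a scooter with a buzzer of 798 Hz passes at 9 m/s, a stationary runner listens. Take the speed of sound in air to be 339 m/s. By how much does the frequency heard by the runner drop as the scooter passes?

42.4 Hz

Approaching: f₁ = f · v/(v − v_s) = 798 × 339/330 ≈ 819.8 Hz.
Receding: f₂ = f · v/(v + v_s) = 798 × 339/348 ≈ 777.4 Hz.
Drop: f₁ − f₂ = 2f·v·v_s/(v² − v_s²) = 2 × 798 × 339 × 9/(339² − 9²) ≈ 42.4 Hz.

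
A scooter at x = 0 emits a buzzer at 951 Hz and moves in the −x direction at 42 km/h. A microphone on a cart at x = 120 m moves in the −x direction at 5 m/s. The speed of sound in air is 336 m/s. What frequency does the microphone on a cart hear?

933 Hz

42 km/h = 11.67 m/s.
The observer lies on the +x side, so the source is heading away from the observer and the observer is heading toward the source.
With source receding and observer approaching, f' = f · (v + v_o)/(v + v_s).
f' = 951 × (336 + 5)/(336 + 11.67) = 951 × 341/347.67 ≈ 933 Hz.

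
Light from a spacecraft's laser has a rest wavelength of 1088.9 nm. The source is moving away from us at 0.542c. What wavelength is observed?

Relativistic Doppler for wavelength: λ' = λ₀ · √((1 + β)/(1 − β)).
λ' = 1088.9 × √(1.5420/0.4580) = 1088.9 × 1.83489 ≈ 1998.0 nm.

1998.0 nm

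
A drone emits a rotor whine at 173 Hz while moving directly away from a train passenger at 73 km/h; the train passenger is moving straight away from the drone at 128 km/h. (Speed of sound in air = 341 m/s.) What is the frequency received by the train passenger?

73 km/h = 20.28 m/s; 128 km/h = 35.56 m/s.
With source receding and observer receding, f' = f · (v − v_o)/(v + v_s).
f' = 173 × (341 − 35.56)/(341 + 20.28) = 173 × 305.44/361.28 ≈ 146 Hz.

146 Hz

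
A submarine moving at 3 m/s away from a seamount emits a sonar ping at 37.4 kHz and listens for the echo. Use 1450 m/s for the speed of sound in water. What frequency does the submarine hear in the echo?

The seamount receives the sound from a moving source: f₁ = f₀ · v/(v + v_e) = 37.4 × 1450/1453 ≈ 37.3 kHz.
On the return leg the submarine is a moving observer: f₂ = f₁ · (v − v_e)/v = 37.3 × 1447/1450 ≈ 37.2 kHz.

37.2 kHz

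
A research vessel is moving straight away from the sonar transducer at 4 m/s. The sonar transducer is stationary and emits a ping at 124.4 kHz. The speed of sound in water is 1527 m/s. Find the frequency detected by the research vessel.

124.1 kHz

Moving observer, stationary source: f' = f · (v − v_o)/v.
f' = 124.4 × (1527 − 4)/1527 = 124.4 × 1523/1527 ≈ 124.1 kHz.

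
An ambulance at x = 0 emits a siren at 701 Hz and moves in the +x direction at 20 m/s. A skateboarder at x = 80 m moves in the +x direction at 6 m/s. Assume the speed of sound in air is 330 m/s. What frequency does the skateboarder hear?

733 Hz

The observer lies on the +x side, so the source is heading toward the observer and the observer is heading away from the source.
Both move, so f' = f · (v − v_o)/(v − v_s).
f' = 701 × (330 − 6)/(330 − 20) = 701 × 324/310 ≈ 733 Hz.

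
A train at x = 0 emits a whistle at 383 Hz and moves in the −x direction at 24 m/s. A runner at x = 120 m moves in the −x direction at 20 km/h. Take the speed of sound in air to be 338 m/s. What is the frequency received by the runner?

20 km/h = 5.556 m/s.
The observer lies on the +x side, so the source is heading away from the observer and the observer is heading toward the source.
General Doppler shift: f' = f · (v + v_o)/(v + v_s).
f' = 383 × (338 + 5.556)/(338 + 24) = 383 × 343.56/362 ≈ 363 Hz.

363 Hz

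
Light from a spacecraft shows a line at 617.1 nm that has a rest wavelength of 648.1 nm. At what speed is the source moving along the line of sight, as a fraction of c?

0.049c

λ'/λ₀ = 0.9522 < 1 (blueshift), so the source is approaching.
λ'/λ₀ = √((1 − β)/(1 + β)) for an approaching source ⇒ β = (1 − r²)/(1 + r²) with r = λ'/λ₀.
β = (1 − 0.9066)/(1 + 0.9066) ≈ 0.049.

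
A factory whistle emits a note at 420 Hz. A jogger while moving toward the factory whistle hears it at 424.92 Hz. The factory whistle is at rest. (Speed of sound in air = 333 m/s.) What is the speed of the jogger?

3.9 m/s

f' = f · (v + v_o)/v ⇒ v_o = v · |f'/f − 1|.
v_o = 333 × |424.92/420 − 1| = 333 × 0.01171 ≈ 3.9 m/s.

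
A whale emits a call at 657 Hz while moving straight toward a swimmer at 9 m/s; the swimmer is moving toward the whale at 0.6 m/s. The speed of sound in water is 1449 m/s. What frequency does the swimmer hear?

Both move, so f' = f · (v + v_o)/(v − v_s).
f' = 657 × (1449 + 0.6)/(1449 − 9) = 657 × 1449.6/1440 ≈ 661 Hz.

661 Hz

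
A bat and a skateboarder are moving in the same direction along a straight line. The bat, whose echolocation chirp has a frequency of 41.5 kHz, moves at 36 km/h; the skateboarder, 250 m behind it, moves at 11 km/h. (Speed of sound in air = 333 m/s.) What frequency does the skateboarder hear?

36 km/h = 10 m/s; 11 km/h = 3.056 m/s.
The skateboarder is behind, so the bat is moving away from it while the skateboarder is moving toward the bat.
Both move, so f' = f · (v + v_o)/(v + v_s).
f' = 41.5 × (333 + 3.056)/(333 + 10) = 41.5 × 336.06/343 ≈ 40.7 kHz.

40.7 kHz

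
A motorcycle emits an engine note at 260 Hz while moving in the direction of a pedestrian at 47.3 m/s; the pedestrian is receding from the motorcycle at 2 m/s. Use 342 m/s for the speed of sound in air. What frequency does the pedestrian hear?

300 Hz

With source approaching and observer receding, f' = f · (v − v_o)/(v − v_s).
f' = 260 × (342 − 2)/(342 − 47.3) = 260 × 340/294.7 ≈ 300 Hz.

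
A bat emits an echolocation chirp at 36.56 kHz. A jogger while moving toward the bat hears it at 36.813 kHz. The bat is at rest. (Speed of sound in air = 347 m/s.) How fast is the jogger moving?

2.40 m/s

f' = f · (v + v_o)/v ⇒ v_o = v · |f'/f − 1|.
v_o = 347 × |36.813/36.56 − 1| = 347 × 0.00692 ≈ 2.40 m/s.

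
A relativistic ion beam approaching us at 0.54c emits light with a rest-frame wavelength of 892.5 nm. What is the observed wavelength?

Relativistic Doppler for wavelength: λ' = λ₀ · √((1 − β)/(1 + β)).
λ' = 892.5 × √(0.4600/1.5400) = 892.5 × 0.54654 ≈ 487.8 nm.

487.8 nm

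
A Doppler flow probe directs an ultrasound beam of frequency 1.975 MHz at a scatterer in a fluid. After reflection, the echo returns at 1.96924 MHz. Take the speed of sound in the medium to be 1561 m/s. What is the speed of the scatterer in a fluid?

Double Doppler shift off a moving reflector: f₂ = f₀ · (v + u)/(v − u) (u > 0 toward emitter).
Rearranging, u = v · (f₂ − f₀)/(f₂ + f₀) = 1561 × -0.00576/3.94424 ≈ -2.28 m/s.
So the scatterer in a fluid is moving at 2.28 m/s away from the emitter.

2.28 m/s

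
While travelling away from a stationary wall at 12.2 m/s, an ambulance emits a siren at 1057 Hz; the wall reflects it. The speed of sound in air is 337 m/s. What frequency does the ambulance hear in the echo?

983 Hz

The wall receives the sound from a moving source: f₁ = f₀ · v/(v + v_e) = 1057 × 337/349.2 ≈ 1020 Hz.
On the return leg the ambulance is a moving observer: f₂ = f₁ · (v − v_e)/v = 1020 × 324.8/337 ≈ 983 Hz.
Equivalently f₂ = f₀ · (v − v_e)/(v + v_e).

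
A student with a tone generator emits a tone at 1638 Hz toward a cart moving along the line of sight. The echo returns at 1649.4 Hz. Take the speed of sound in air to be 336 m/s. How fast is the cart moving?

Double Doppler shift off a moving reflector: f₂ = f₀ · (v + u)/(v − u) (u > 0 toward emitter).
Rearranging, u = v · (f₂ − f₀)/(f₂ + f₀) = 336 × 11.4/3287.4 ≈ 1.17 m/s.
So the cart is moving at 1.17 m/s toward the emitter.

1.17 m/s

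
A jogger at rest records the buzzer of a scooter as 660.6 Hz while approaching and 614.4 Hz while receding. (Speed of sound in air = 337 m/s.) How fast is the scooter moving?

f₁/f₂ = (v + v_s)/(v − v_s), so v_s = v · (f₁ − f₂)/(f₁ + f₂).
v_s = 337 × (660.6 − 614.4)/(660.6 + 614.4) = 337 × 46.2/1275.0 ≈ 12.2 m/s.

12.2 m/s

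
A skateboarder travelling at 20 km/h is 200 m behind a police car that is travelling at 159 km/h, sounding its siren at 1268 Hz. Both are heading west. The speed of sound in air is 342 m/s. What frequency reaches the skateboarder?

1141 Hz

159 km/h = 44.17 m/s; 20 km/h = 5.556 m/s.
The skateboarder is behind, so the police car is moving away from it while the skateboarder is moving toward the police car.
With source receding and observer approaching, f' = f · (v + v_o)/(v + v_s).
f' = 1268 × (342 + 5.556)/(342 + 44.17) = 1268 × 347.56/386.17 ≈ 1141 Hz.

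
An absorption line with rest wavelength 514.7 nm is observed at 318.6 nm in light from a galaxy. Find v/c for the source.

λ'/λ₀ = 0.6190 < 1 (blueshift), so the source is approaching.
λ'/λ₀ = √((1 − β)/(1 + β)) for an approaching source ⇒ β = (1 − r²)/(1 + r²) with r = λ'/λ₀.
β = (1 − 0.3832)/(1 + 0.3832) ≈ 0.446.

0.446c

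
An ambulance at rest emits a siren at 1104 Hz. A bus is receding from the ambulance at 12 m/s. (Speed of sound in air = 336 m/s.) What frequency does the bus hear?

1065 Hz

Moving observer, stationary source: f' = f · (v − v_o)/v.
f' = 1104 × (336 − 12)/336 = 1104 × 324/336 ≈ 1065 Hz.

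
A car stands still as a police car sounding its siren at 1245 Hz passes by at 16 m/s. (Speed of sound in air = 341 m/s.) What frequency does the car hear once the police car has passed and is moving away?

1189 Hz

Receding: f₂ = f · v/(v + v_s) = 1245 × 341/357 ≈ 1189 Hz.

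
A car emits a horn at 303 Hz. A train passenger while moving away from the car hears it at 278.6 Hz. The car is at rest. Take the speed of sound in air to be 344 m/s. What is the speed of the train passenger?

f' = f · (v − v_o)/v ⇒ v_o = v · |f'/f − 1|.
v_o = 344 × |278.6/303 − 1| = 344 × 0.08053 ≈ 28 m/s.

28 m/s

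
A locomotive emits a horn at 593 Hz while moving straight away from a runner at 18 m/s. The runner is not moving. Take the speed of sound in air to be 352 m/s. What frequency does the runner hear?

564 Hz

With the source moving away from a stationary observer, f' = f · v/(v + v_s).
f' = 593 × 352/(352 + 18) = 593 × 352/370 ≈ 564 Hz.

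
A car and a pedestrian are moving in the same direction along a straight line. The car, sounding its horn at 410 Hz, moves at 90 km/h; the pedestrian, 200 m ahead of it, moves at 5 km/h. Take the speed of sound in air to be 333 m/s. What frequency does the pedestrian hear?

441 Hz

90 km/h = 25 m/s; 5 km/h = 1.389 m/s.
The pedestrian is ahead, so the car is moving toward it while the pedestrian is moving away from the car.
Both move, so f' = f · (v − v_o)/(v − v_s).
f' = 410 × (333 − 1.389)/(333 − 25) = 410 × 331.61/308 ≈ 441 Hz.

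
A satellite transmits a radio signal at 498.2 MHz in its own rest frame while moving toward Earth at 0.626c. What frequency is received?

Relativistic Doppler for frequency: f' = f₀ · √((1 + β)/(1 − β)).
f' = 498.2 × √(1.6260/0.3740) = 498.2 × 2.08509 ≈ 1038.8 MHz.

1038.8 MHz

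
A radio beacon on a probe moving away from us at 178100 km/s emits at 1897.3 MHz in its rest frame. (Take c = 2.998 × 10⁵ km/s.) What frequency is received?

957.4 MHz

β = v/c = 178100/299800 = 0.5941.
Relativistic Doppler for frequency: f' = f₀ · √((1 − β)/(1 + β)).
f' = 1897.3 × √(0.4059/1.5941) = 1897.3 × 0.50463 ≈ 957.4 MHz.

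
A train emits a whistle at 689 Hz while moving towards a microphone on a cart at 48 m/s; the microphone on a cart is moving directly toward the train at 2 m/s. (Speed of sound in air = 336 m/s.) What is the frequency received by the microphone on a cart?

General Doppler shift: f' = f · (v + v_o)/(v − v_s).
f' = 689 × (336 + 2)/(336 − 48) = 689 × 338/288 ≈ 809 Hz.

809 Hz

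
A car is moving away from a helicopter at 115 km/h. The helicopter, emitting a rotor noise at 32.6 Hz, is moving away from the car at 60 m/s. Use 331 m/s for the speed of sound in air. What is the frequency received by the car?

115 km/h = 31.94 m/s.
Both move, so f' = f · (v − v_o)/(v + v_s).
f' = 32.6 × (331 − 31.94)/(331 + 60) = 32.6 × 299.06/391 ≈ 24.9 Hz.

24.9 Hz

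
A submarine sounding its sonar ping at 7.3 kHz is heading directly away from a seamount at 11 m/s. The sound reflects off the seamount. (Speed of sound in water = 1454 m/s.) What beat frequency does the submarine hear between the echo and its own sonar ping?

The seamount receives the sound from a moving source: f₁ = f₀ · v/(v + v_e) = 7.3 × 1454/1465 ≈ 7.2452 kHz.
On the return leg the submarine is a moving observer: f₂ = f₁ · (v − v_e)/v = 7.2452 × 1443/1454 ≈ 7.1904 kHz.
Equivalently f₂ = f₀ · (v − v_e)/(v + v_e).
Beat against the emitted tone (with f₀ = 7300 Hz): |f₂ − f₀| = 2v_e·f₀/(v + v_e) = 2 × 11 × 7300/1465 ≈ 110 Hz.

110 Hz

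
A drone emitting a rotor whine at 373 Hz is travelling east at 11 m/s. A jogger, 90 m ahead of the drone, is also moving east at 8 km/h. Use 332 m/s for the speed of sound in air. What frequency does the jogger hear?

8 km/h = 2.222 m/s.
The jogger is ahead, so the drone is moving toward it while the jogger is moving away from the drone.
General Doppler shift: f' = f · (v − v_o)/(v − v_s).
f' = 373 × (332 − 2.222)/(332 − 11) = 373 × 329.78/321 ≈ 383 Hz.

383 Hz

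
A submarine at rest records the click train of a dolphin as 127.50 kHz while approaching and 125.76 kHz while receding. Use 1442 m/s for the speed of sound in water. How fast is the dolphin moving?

9.9 m/s

f₁/f₂ = (v + v_s)/(v − v_s), so v_s = v · (f₁ − f₂)/(f₁ + f₂).
v_s = 1442 × (127.50 − 125.76)/(127.50 + 125.76) = 1442 × 1.74/253.26 ≈ 9.9 m/s.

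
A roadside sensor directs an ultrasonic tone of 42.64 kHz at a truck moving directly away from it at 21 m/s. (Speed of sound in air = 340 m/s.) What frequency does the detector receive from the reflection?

At the truck (a moving observer), f₁ = f₀ · (v − u)/v = 42.64 × 319/340 ≈ 40.0 kHz.
On reflection it acts as a source moving away from the stationary detector: f₂ = f₁ · v/(v + u) = 40.0 × 340/361 ≈ 37.7 kHz.
Equivalently f₂ = f₀ · (v − u)/(v + u).

37.7 kHz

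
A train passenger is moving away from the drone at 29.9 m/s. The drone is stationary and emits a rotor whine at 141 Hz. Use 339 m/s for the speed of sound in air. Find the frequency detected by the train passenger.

Moving observer, stationary source: f' = f · (v − v_o)/v.
f' = 141 × (339 − 29.9)/339 = 141 × 309.1/339 ≈ 129 Hz.

129 Hz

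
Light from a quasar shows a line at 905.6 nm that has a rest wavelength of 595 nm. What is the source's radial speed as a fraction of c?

0.397

λ'/λ₀ = 1.5220 > 1 (redshift), so the source is receding.
λ'/λ₀ = √((1 + β)/(1 − β)) for a receding source ⇒ β = (r² − 1)/(r² + 1) with r = λ'/λ₀.
β = (2.3165 − 1)/(2.3165 + 1) ≈ 0.397.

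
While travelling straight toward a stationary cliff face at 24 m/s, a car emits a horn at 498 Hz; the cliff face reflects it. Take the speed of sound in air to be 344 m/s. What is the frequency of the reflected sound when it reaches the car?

573 Hz

The cliff face receives the sound from a moving source: f₁ = f₀ · v/(v − v_e) = 498 × 344/320 ≈ 535 Hz.
On the return leg the car is a moving observer: f₂ = f₁ · (v + v_e)/v = 535 × 368/344 ≈ 573 Hz.
Equivalently f₂ = f₀ · (v + v_e)/(v − v_e).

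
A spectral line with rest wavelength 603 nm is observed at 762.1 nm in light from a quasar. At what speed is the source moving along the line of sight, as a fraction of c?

0.230

λ'/λ₀ = 1.2638 > 1 (redshift), so the source is receding.
λ'/λ₀ = √((1 + β)/(1 − β)) for a receding source ⇒ β = (r² − 1)/(r² + 1) with r = λ'/λ₀.
β = (1.5973 − 1)/(1.5973 + 1) ≈ 0.230.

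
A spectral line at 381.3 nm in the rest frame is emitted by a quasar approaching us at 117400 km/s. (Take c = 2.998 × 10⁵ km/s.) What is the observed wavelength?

252.1 nm

β = v/c = 117400/299800 = 0.3916.
Relativistic Doppler for wavelength: λ' = λ₀ · √((1 − β)/(1 + β)).
λ' = 381.3 × √(0.6084/1.3916) = 381.3 × 0.66121 ≈ 252.1 nm.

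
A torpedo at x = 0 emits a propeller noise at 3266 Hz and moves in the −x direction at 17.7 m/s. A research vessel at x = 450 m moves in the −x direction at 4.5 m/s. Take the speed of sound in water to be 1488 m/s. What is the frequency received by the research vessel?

3237 Hz

The observer lies on the +x side, so the source is heading away from the observer and the observer is heading toward the source.
General Doppler shift: f' = f · (v + v_o)/(v + v_s).
f' = 3266 × (1488 + 4.5)/(1488 + 17.7) = 3266 × 1492.5/1505.7 ≈ 3237 Hz.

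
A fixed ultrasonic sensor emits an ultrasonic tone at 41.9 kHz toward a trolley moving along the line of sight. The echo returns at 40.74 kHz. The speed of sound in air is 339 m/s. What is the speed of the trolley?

4.8 m/s

Double Doppler shift off a moving reflector: f₂ = f₀ · (v + u)/(v − u) (u > 0 toward emitter).
Rearranging, u = v · (f₂ − f₀)/(f₂ + f₀) = 339 × -1.16/82.64 ≈ -4.8 m/s.
So the trolley is moving at 4.8 m/s away from the emitter.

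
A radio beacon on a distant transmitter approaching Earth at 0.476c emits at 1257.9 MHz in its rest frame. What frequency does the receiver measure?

Relativistic Doppler for frequency: f' = f₀ · √((1 + β)/(1 − β)).
f' = 1257.9 × √(1.4760/0.5240) = 1257.9 × 1.67833 ≈ 2111.2 MHz.

2111.2 MHz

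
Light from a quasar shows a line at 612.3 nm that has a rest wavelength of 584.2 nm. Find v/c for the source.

0.047c

λ'/λ₀ = 1.0481 > 1 (redshift), so the source is receding.
λ'/λ₀ = √((1 + β)/(1 − β)) for a receding source ⇒ β = (r² − 1)/(r² + 1) with r = λ'/λ₀.
β = (1.0985 − 1)/(1.0985 + 1) ≈ 0.047.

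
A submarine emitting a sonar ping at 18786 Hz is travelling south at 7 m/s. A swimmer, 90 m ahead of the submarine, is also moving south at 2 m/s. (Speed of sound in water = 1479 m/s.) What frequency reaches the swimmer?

18850 Hz

The swimmer is ahead, so the submarine is moving toward it while the swimmer is moving away from the submarine.
With source approaching and observer receding, f' = f · (v − v_o)/(v − v_s).
f' = 18786 × (1479 − 2)/(1479 − 7) = 18786 × 1477/1472 ≈ 18850 Hz.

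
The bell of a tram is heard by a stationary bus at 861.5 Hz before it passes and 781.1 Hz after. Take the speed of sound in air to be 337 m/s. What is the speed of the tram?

f₁/f₂ = (v + v_s)/(v − v_s), so v_s = v · (f₁ − f₂)/(f₁ + f₂).
v_s = 337 × (861.5 − 781.1)/(861.5 + 781.1) = 337 × 80.4/1642.6 ≈ 16.5 m/s.

16.5 m/s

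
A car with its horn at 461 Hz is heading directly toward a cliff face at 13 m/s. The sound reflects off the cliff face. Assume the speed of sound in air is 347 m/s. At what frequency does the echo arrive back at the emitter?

The cliff face receives the sound from a moving source: f₁ = f₀ · v/(v − v_e) = 461 × 347/334 ≈ 479 Hz.
On the return leg the car is a moving observer: f₂ = f₁ · (v + v_e)/v = 479 × 360/347 ≈ 497 Hz.
Equivalently f₂ = f₀ · (v + v_e)/(v − v_e).

497 Hz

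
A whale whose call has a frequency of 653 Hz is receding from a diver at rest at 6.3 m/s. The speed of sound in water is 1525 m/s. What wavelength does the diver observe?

With the source moving away from a stationary observer, f' = f · v/(v + v_s).
f' = 653 × 1525/(1525 + 6.3) ≈ 650 Hz.
λ' = v/f' = 1525/650.313 ≈ 2.35 m.

2.35 m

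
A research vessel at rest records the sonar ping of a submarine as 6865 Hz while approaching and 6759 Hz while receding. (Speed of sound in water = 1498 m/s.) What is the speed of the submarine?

11.7 m/s

f₁/f₂ = (v + v_s)/(v − v_s), so v_s = v · (f₁ − f₂)/(f₁ + f₂).
v_s = 1498 × (6865 − 6759)/(6865 + 6759) = 1498 × 106/13624 ≈ 11.7 m/s.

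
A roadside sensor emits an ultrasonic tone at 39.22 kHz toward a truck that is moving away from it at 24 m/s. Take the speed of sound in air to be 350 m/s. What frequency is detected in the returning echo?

34.2 kHz

At the truck (a moving observer), f₁ = f₀ · (v − u)/v = 39.22 × 326/350 ≈ 36.5 kHz.
On reflection it acts as a source moving away from the stationary detector: f₂ = f₁ · v/(v + u) = 36.5 × 350/374 ≈ 34.2 kHz.
Equivalently f₂ = f₀ · (v − u)/(v + u).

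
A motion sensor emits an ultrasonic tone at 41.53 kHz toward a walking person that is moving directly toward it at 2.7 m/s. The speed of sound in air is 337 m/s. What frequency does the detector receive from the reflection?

At the walking person (a moving observer), f₁ = f₀ · (v + u)/v = 41.53 × 339.7/337 ≈ 41.9 kHz.
The reflection then acts as a moving source: f₂ = f₁ · v/(v − u) ≈ 42.2 kHz.

42.2 kHz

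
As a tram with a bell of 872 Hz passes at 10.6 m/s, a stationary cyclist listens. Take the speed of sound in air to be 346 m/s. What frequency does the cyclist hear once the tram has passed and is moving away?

Receding: f₂ = f · v/(v + v_s) = 872 × 346/356.6 ≈ 846 Hz.

846 Hz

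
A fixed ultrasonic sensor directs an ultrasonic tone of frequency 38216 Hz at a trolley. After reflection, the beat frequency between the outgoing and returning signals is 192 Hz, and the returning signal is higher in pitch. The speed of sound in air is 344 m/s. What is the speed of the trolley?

0.86 m/s

Double Doppler shift off a moving reflector: f₂ = f₀ · (v + u)/(v − u) (u > 0 toward emitter).
Returning signal is higher, so f₂ = f₀ + Δf = 38216 + 192 = 38408 Hz.
Rearranging, u = v · (f₂ − f₀)/(f₂ + f₀) = 344 × 192/76624 ≈ 0.86 m/s.
So the trolley is moving at 0.86 m/s toward the emitter.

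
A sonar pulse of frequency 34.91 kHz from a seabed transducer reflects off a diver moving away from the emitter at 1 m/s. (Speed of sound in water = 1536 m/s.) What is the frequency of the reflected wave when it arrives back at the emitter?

The diver first receives the wave as a moving observer: f₁ = f₀ · (v − u)/v = 34.91 × (1536 − 1)/1536 ≈ 34.9 kHz.
On reflection it acts as a source moving away from the stationary detector: f₂ = f₁ · v/(v + u) = 34.9 × 1536/1537 ≈ 34.9 kHz.
Equivalently f₂ = f₀ · (v − u)/(v + u).

34.9 kHz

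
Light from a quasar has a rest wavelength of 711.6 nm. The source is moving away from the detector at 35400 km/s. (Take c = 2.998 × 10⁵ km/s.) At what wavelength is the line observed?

β = v/c = 35400/299800 = 0.1181.
Relativistic Doppler for wavelength: λ' = λ₀ · √((1 + β)/(1 − β)).
λ' = 711.6 × √(1.1181/0.8819) = 711.6 × 1.12596 ≈ 801.2 nm.

801.2 nm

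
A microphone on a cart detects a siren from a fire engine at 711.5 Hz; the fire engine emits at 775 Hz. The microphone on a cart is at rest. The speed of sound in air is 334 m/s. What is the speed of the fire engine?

30 m/s

f' < f, so the fire engine is receding.
f' = f · v/(v + v_s) ⇒ v_s = v · |1 − f/f'|.
v_s = 334 × |1 − 775/711.5| = 334 × 0.08925 ≈ 30 m/s.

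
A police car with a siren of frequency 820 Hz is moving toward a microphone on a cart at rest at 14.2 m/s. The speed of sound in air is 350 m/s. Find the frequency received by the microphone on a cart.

855 Hz

Moving source, stationary observer: f' = f · v/(v − v_s) since the source is approaching.
f' = 820 × 350/(350 − 14.2) = 820 × 350/335.8 ≈ 855 Hz.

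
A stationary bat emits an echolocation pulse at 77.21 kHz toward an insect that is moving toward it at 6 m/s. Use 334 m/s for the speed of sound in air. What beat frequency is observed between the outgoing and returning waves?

At the insect (a moving observer), f₁ = f₀ · (v + u)/v = 77.21 × 340/334 ≈ 78.60 kHz.
On reflection it acts as a source moving toward the stationary detector: f₂ = f₁ · v/(v − u) = 78.60 × 334/328 ≈ 80.03 kHz.
Beat frequency (with f₀ = 77210 Hz): |f₂ − f₀| = 2u·f₀/(v − u) = 2 × 6 × 77210/328 ≈ 2825 Hz.

2825 Hz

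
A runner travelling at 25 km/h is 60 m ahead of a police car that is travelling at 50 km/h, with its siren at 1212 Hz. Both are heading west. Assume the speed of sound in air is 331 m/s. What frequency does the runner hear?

1239 Hz

50 km/h = 13.89 m/s; 25 km/h = 6.944 m/s.
The runner is ahead, so the police car is moving toward it while the runner is moving away from the police car.
With source approaching and observer receding, f' = f · (v − v_o)/(v − v_s).
f' = 1212 × (331 − 6.944)/(331 − 13.89) = 1212 × 324.06/317.11 ≈ 1239 Hz.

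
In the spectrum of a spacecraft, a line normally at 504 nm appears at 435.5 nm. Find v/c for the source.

0.145c

λ'/λ₀ = 0.8641 < 1 (blueshift), so the source is approaching.
λ'/λ₀ = √((1 − β)/(1 + β)) for an approaching source ⇒ β = (1 − r²)/(1 + r²) with r = λ'/λ₀.
β = (1 − 0.7466)/(1 + 0.7466) ≈ 0.145.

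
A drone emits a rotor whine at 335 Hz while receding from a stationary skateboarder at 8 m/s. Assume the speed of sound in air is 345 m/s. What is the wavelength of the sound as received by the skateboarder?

1.05 m

Moving source, stationary observer: f' = f · v/(v + v_s) since the source is receding.
f' = 335 × 345/(345 + 8) ≈ 327 Hz.
λ' = v/f' = 345/327.408 ≈ 1.05 m.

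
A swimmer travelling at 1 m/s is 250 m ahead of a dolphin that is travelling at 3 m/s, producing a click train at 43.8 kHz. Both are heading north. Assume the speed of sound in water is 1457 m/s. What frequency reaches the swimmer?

43.9 kHz

The swimmer is ahead, so the dolphin is moving toward it while the swimmer is moving away from the dolphin.
With source approaching and observer receding, f' = f · (v − v_o)/(v − v_s).
f' = 43.8 × (1457 − 1)/(1457 − 3) = 43.8 × 1456/1454 ≈ 43.9 kHz.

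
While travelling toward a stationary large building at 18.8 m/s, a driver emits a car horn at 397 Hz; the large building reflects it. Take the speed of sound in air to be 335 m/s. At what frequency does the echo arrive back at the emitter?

444 Hz

The large building receives the sound from a moving source: f₁ = f₀ · v/(v − v_e) = 397 × 335/316.2 ≈ 421 Hz.
On the return leg the driver is a moving observer: f₂ = f₁ · (v + v_e)/v = 421 × 353.8/335 ≈ 444 Hz.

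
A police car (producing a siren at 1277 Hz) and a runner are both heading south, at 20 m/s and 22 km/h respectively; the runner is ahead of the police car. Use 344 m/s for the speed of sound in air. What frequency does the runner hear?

22 km/h = 6.111 m/s.
The runner is ahead, so the police car is moving toward it while the runner is moving away from the police car.
With source approaching and observer receding, f' = f · (v − v_o)/(v − v_s).
f' = 1277 × (344 − 6.111)/(344 − 20) = 1277 × 337.89/324 ≈ 1332 Hz.

1332 Hz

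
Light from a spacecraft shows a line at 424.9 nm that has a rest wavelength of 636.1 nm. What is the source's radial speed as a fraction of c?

0.383c

λ'/λ₀ = 0.6680 < 1 (blueshift), so the source is approaching.
λ'/λ₀ = √((1 − β)/(1 + β)) for an approaching source ⇒ β = (1 − r²)/(1 + r²) with r = λ'/λ₀.
β = (1 − 0.4462)/(1 + 0.4462) ≈ 0.383.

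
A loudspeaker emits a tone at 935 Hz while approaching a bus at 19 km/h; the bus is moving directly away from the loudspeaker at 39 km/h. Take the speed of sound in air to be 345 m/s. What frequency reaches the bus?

19 km/h = 5.278 m/s; 39 km/h = 10.83 m/s.
General Doppler shift: f' = f · (v − v_o)/(v − v_s).
f' = 935 × (345 − 10.83)/(345 − 5.278) = 935 × 334.17/339.72 ≈ 920 Hz.

920 Hz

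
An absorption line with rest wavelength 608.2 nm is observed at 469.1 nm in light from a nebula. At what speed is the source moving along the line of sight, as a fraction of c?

λ'/λ₀ = 0.7713 < 1 (blueshift), so the source is approaching.
λ'/λ₀ = √((1 − β)/(1 + β)) for an approaching source ⇒ β = (1 − r²)/(1 + r²) with r = λ'/λ₀.
β = (1 − 0.5949)/(1 + 0.5949) ≈ 0.254.

0.254c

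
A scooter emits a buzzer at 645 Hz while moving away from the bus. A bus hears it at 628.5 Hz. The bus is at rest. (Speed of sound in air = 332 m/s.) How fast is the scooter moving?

8.7 m/s

f' = f · v/(v + v_s) ⇒ v_s = v · |1 − f/f'|.
v_s = 332 × |1 − 645/628.5| = 332 × 0.02625 ≈ 8.7 m/s.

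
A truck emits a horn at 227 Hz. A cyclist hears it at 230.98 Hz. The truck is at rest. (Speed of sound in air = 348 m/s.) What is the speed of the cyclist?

6.1 m/s

f' > f, so the cyclist is approaching.
f' = f · (v + v_o)/v ⇒ v_o = v · |f'/f − 1|.
v_o = 348 × |230.98/227 − 1| = 348 × 0.01753 ≈ 6.1 m/s.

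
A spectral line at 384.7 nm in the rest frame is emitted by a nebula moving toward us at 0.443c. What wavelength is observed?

239.0 nm

Relativistic Doppler for wavelength: λ' = λ₀ · √((1 − β)/(1 + β)).
λ' = 384.7 × √(0.5570/1.4430) = 384.7 × 0.62129 ≈ 239.0 nm.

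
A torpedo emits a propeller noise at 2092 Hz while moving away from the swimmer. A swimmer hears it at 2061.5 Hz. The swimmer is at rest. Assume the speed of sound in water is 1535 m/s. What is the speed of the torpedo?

22.7 m/s

f' = f · v/(v + v_s) ⇒ v_s = v · |1 − f/f'|.
v_s = 1535 × |1 − 2092/2061.5| = 1535 × 0.0148 ≈ 22.7 m/s.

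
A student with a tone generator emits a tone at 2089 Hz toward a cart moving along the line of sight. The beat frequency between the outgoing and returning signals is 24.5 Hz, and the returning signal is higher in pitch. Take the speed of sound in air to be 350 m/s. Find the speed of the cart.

2.04 m/s

Double Doppler shift off a moving reflector: f₂ = f₀ · (v + u)/(v − u) (u > 0 toward emitter).
Returning signal is higher, so f₂ = f₀ + Δf = 2089 + 24.5 = 2113.5 Hz.
Rearranging, u = v · (f₂ − f₀)/(f₂ + f₀) = 350 × 24.5/4202.5 ≈ 2.04 m/s.
So the cart is moving at 2.04 m/s toward the emitter.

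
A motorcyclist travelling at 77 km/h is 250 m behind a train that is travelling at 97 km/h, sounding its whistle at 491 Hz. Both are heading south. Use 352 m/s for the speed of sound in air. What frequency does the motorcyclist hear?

97 km/h = 26.94 m/s; 77 km/h = 21.39 m/s.
The motorcyclist is behind, so the train is moving away from it while the motorcyclist is moving toward the train.
With source receding and observer approaching, f' = f · (v + v_o)/(v + v_s).
f' = 491 × (352 + 21.39)/(352 + 26.94) = 491 × 373.39/378.94 ≈ 484 Hz.

484 Hz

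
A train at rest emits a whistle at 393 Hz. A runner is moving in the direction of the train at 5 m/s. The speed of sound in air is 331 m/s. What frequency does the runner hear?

399 Hz

Moving observer, stationary source: f' = f · (v + v_o)/v.
f' = 393 × (331 + 5)/331 = 393 × 336/331 ≈ 399 Hz.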